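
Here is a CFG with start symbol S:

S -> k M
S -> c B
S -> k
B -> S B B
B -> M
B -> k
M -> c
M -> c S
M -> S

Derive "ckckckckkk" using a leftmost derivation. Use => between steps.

S=>cB=>cSBB=>ckMBB=>ckcSBB=>ckckBB=>ckckMB=>ckckcB=>ckckcSBB=>ckckckMBB=>ckckckSBB=>ckckckcBBB=>ckckckckBB=>ckckckckkB=>ckckckckkk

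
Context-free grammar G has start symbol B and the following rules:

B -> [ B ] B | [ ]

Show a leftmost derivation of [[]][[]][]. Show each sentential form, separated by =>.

B => [B]B => [[]]B => [[]][B]B => [[]][[]]B => [[]][[]][]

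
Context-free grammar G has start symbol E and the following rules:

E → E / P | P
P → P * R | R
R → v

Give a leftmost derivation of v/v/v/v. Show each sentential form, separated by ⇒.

E ⇒ E/P   [E → E / P]
E/P ⇒ E/P/P   [E → E / P]
E/P/P ⇒ E/P/P/P   [E → E / P]
E/P/P/P ⇒ P/P/P/P   [E → P]
P/P/P/P ⇒ R/P/P/P   [P → R]
R/P/P/P ⇒ v/P/P/P   [R → v]
v/P/P/P ⇒ v/R/P/P   [P → R]
v/R/P/P ⇒ v/v/P/P   [R → v]
v/v/P/P ⇒ v/v/R/P   [P → R]
v/v/R/P ⇒ v/v/v/P   [R → v]
v/v/v/P ⇒ v/v/v/R   [P → R]
v/v/v/R ⇒ v/v/v/v   [R → v]

E ⇒ E/P ⇒ E/P/P ⇒ E/P/P/P ⇒ P/P/P/P ⇒ R/P/P/P ⇒ v/P/P/P ⇒ v/R/P/P ⇒ v/v/P/P ⇒ v/v/R/P ⇒ v/v/v/P ⇒ v/v/v/R ⇒ v/v/v/v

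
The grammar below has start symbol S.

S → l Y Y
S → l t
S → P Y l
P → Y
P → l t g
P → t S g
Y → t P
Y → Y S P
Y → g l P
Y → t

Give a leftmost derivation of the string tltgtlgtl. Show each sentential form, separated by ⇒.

S ⇒ PYl ⇒ tSgYl ⇒ tPYlgYl ⇒ tltgYlgYl ⇒ tltgtlgYl ⇒ tltgtlgtl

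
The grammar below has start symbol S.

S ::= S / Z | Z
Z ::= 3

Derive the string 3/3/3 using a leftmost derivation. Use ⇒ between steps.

S ⇒ S/Z ⇒ S/Z/Z ⇒ Z/Z/Z ⇒ 3/Z/Z ⇒ 3/3/Z ⇒ 3/3/3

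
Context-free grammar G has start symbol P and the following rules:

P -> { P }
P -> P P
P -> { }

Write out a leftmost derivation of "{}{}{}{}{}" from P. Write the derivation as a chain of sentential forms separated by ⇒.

P ⇒ PP   [P -> P P]
PP ⇒ PPP   [P -> P P]
PPP ⇒ {}PP   [P -> { }]
{}PP ⇒ {}{}P   [P -> { }]
{}{}P ⇒ {}{}PP   [P -> P P]
{}{}PP ⇒ {}{}PPP   [P -> P P]
{}{}PPP ⇒ {}{}{}PP   [P -> { }]
{}{}{}PP ⇒ {}{}{}{}P   [P -> { }]
{}{}{}{}P ⇒ {}{}{}{}{}   [P -> { }]

P ⇒ PP ⇒ PPP ⇒ {}PP ⇒ {}{}P ⇒ {}{}PP ⇒ {}{}PPP ⇒ {}{}{}PP ⇒ {}{}{}{}P ⇒ {}{}{}{}{}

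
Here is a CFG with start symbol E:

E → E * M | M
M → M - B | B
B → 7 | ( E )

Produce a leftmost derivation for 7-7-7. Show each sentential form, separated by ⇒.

E⇒M⇒M-B⇒M-B-B⇒B-B-B⇒7-B-B⇒7-7-B⇒7-7-7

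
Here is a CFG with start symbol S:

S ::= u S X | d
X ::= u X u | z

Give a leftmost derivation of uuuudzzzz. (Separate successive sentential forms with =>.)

S => uSX => uuSXX => uuuSXXX => uuuuSXXXX => uuuudXXXX => uuuudzXXX => uuuudzzXX => uuuudzzzX => uuuudzzzz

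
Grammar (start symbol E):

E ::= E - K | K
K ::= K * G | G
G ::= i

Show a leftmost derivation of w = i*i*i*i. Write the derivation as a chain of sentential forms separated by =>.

E => K   [E ::= K]
K => K*G   [K ::= K * G]
K*G => K*G*G   [K ::= K * G]
K*G*G => K*G*G*G   [K ::= K * G]
K*G*G*G => G*G*G*G   [K ::= G]
G*G*G*G => i*G*G*G   [G ::= i]
i*G*G*G => i*i*G*G   [G ::= i]
i*i*G*G => i*i*i*G   [G ::= i]
i*i*i*G => i*i*i*i   [G ::= i]

E => K => K*G => K*G*G => K*G*G*G => G*G*G*G => i*G*G*G => i*i*G*G => i*i*i*G => i*i*i*i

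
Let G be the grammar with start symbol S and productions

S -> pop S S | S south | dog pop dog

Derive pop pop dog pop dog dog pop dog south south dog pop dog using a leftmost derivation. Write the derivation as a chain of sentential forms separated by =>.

S => pop S S => pop S south S => pop pop S S south S => pop pop dog pop dog S south S => pop pop dog pop dog S south south S => pop pop dog pop dog dog pop dog south south S => pop pop dog pop dog dog pop dog south south dog pop dog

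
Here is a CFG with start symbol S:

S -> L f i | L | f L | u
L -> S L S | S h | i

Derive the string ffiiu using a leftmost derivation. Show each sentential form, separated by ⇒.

S ⇒ fL   [S -> f L]
fL ⇒ fSLS   [L -> S L S]
fSLS ⇒ ffLLS   [S -> f L]
ffLLS ⇒ ffiLS   [L -> i]
ffiLS ⇒ ffiiS   [L -> i]
ffiiS ⇒ ffiiu   [S -> u]

S ⇒ fL ⇒ fSLS ⇒ ffLLS ⇒ ffiLS ⇒ ffiiS ⇒ ffiiu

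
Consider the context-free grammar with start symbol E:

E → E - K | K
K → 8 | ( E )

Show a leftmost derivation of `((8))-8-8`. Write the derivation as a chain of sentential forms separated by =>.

E=>E-K=>E-K-K=>K-K-K=>(E)-K-K=>(K)-K-K=>((E))-K-K=>((K))-K-K=>((8))-K-K=>((8))-8-K=>((8))-8-8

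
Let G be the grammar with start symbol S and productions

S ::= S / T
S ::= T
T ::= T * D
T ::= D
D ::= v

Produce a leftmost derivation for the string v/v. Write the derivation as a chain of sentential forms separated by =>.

S => S/T => T/T => D/T => v/T => v/D => v/v

S => S/T   [S ::= S / T]
S/T => T/T   [S ::= T]
T/T => D/T   [T ::= D]
D/T => v/T   [D ::= v]
v/T => v/D   [T ::= D]
v/D => v/v   [D ::= v]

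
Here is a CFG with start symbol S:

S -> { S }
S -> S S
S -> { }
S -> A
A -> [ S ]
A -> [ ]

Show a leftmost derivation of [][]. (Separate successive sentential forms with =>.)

S => SS   [S -> S S]
SS => AS   [S -> A]
AS => []S   [A -> [ ]]
[]S => []A   [S -> A]
[]A => [][]   [A -> [ ]]

S => SS => AS => []S => []A => [][]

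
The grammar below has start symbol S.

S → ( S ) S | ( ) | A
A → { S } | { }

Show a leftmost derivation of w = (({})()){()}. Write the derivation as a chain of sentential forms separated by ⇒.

S⇒(S)S⇒((S)S)S⇒((A)S)S⇒(({})S)S⇒(({})())S⇒(({})())A⇒(({})()){S}⇒(({})()){()}

S ⇒ (S)S   [S → ( S ) S]
(S)S ⇒ ((S)S)S   [S → ( S ) S]
((S)S)S ⇒ ((A)S)S   [S → A]
((A)S)S ⇒ (({})S)S   [A → { }]
(({})S)S ⇒ (({})())S   [S → ( )]
(({})())S ⇒ (({})())A   [S → A]
(({})())A ⇒ (({})()){S}   [A → { S }]
(({})()){S} ⇒ (({})()){()}   [S → ( )]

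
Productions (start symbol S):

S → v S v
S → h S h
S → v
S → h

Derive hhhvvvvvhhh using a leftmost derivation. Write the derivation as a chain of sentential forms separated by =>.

S => hSh   [S → h S h]
hSh => hhShh   [S → h S h]
hhShh => hhhShhh   [S → h S h]
hhhShhh => hhhvSvhhh   [S → v S v]
hhhvSvhhh => hhhvvSvvhhh   [S → v S v]
hhhvvSvvhhh => hhhvvvvvhhh   [S → v]

S => hSh => hhShh => hhhShhh => hhhvSvhhh => hhhvvSvvhhh => hhhvvvvvhhh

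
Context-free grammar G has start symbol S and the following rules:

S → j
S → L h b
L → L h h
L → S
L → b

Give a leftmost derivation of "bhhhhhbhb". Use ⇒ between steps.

S ⇒ Lhb ⇒ Shb ⇒ Lhbhb ⇒ Lhhhbhb ⇒ Lhhhhhbhb ⇒ bhhhhhbhb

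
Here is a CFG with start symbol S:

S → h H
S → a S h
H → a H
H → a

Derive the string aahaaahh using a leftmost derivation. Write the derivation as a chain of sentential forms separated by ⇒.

S ⇒ aSh ⇒ aaShh ⇒ aahHhh ⇒ aahaHhh ⇒ aahaaHhh ⇒ aahaaahh

S ⇒ aSh   [S → a S h]
aSh ⇒ aaShh   [S → a S h]
aaShh ⇒ aahHhh   [S → h H]
aahHhh ⇒ aahaHhh   [H → a H]
aahaHhh ⇒ aahaaHhh   [H → a H]
aahaaHhh ⇒ aahaaahh   [H → a]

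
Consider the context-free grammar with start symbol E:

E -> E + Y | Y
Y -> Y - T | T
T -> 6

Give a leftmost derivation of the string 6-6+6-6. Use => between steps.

E=>E+Y=>Y+Y=>Y-T+Y=>T-T+Y=>6-T+Y=>6-6+Y=>6-6+Y-T=>6-6+T-T=>6-6+6-T=>6-6+6-6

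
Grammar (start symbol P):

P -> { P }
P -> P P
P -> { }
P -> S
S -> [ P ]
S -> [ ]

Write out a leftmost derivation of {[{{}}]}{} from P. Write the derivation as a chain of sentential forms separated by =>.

P => PP => {P}P => {S}P => {[P]}P => {[{P}]}P => {[{{}}]}P => {[{{}}]}{}

P => PP   [P -> P P]
PP => {P}P   [P -> { P }]
{P}P => {S}P   [P -> S]
{S}P => {[P]}P   [S -> [ P ]]
{[P]}P => {[{P}]}P   [P -> { P }]
{[{P}]}P => {[{{}}]}P   [P -> { }]
{[{{}}]}P => {[{{}}]}{}   [P -> { }]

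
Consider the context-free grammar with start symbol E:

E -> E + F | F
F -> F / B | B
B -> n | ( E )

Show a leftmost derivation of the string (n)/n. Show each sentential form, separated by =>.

E => F   [E -> F]
F => F/B   [F -> F / B]
F/B => B/B   [F -> B]
B/B => (E)/B   [B -> ( E )]
(E)/B => (F)/B   [E -> F]
(F)/B => (B)/B   [F -> B]
(B)/B => (n)/B   [B -> n]
(n)/B => (n)/n   [B -> n]

E => F => F/B => B/B => (E)/B => (F)/B => (B)/B => (n)/B => (n)/n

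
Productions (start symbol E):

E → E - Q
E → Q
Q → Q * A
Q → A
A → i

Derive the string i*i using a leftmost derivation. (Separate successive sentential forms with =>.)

E => Q   [E → Q]
Q => Q*A   [Q → Q * A]
Q*A => A*A   [Q → A]
A*A => i*A   [A → i]
i*A => i*i   [A → i]

E => Q => Q*A => A*A => i*A => i*i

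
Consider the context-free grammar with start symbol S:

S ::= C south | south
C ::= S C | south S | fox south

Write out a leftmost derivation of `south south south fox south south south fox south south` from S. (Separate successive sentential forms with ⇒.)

S ⇒ C south ⇒ S C south ⇒ south C south ⇒ south S C south ⇒ south C south C south ⇒ south S C south C south ⇒ south south C south C south ⇒ south south south S south C south ⇒ south south south C south south C south ⇒ south south south fox south south south C south ⇒ south south south fox south south south fox south south

S ⇒ C south   [S ::= C south]
C south ⇒ S C south   [C ::= S C]
S C south ⇒ south C south   [S ::= south]
south C south ⇒ south S C south   [C ::= S C]
south S C south ⇒ south C south C south   [S ::= C south]
south C south C south ⇒ south S C south C south   [C ::= S C]
south S C south C south ⇒ south south C south C south   [S ::= south]
south south C south C south ⇒ south south south S south C south   [C ::= south S]
south south south S south C south ⇒ south south south C south south C south   [S ::= C south]
south south south C south south C south ⇒ south south south fox south south south C south   [C ::= fox south]
south south south fox south south south C south ⇒ south south south fox south south south fox south south   [C ::= fox south]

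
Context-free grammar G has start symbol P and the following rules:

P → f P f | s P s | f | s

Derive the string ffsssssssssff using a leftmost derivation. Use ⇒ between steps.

P ⇒ fPf   [P → f P f]
fPf ⇒ ffPff   [P → f P f]
ffPff ⇒ ffsPsff   [P → s P s]
ffsPsff ⇒ ffssPssff   [P → s P s]
ffssPssff ⇒ ffsssPsssff   [P → s P s]
ffsssPsssff ⇒ ffssssPssssff   [P → s P s]
ffssssPssssff ⇒ ffsssssssssff   [P → s]

P ⇒ fPf ⇒ ffPff ⇒ ffsPsff ⇒ ffssPssff ⇒ ffsssPsssff ⇒ ffssssPssssff ⇒ ffsssssssssff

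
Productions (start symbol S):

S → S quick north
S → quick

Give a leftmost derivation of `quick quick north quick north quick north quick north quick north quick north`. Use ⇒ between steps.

S ⇒ S quick north ⇒ S quick north quick north ⇒ S quick north quick north quick north ⇒ S quick north quick north quick north quick north ⇒ S quick north quick north quick north quick north quick north ⇒ S quick north quick north quick north quick north quick north quick north ⇒ quick quick north quick north quick north quick north quick north quick north

S ⇒ S quick north   [S → S quick north]
S quick north ⇒ S quick north quick north   [S → S quick north]
S quick north quick north ⇒ S quick north quick north quick north   [S → S quick north]
S quick north quick north quick north ⇒ S quick north quick north quick north quick north   [S → S quick north]
S quick north quick north quick north quick north ⇒ S quick north quick north quick north quick north quick north   [S → S quick north]
S quick north quick north quick north quick north quick north ⇒ S quick north quick north quick north quick north quick north quick north   [S → S quick north]
S quick north quick north quick north quick north quick north quick north ⇒ quick quick north quick north quick north quick north quick north quick north   [S → quick]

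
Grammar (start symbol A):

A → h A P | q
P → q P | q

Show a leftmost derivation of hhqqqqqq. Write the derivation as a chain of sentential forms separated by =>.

A => hAP => hhAPP => hhqPP => hhqqPP => hhqqqPP => hhqqqqP => hhqqqqqP => hhqqqqqq

A => hAP   [A → h A P]
hAP => hhAPP   [A → h A P]
hhAPP => hhqPP   [A → q]
hhqPP => hhqqPP   [P → q P]
hhqqPP => hhqqqPP   [P → q P]
hhqqqPP => hhqqqqP   [P → q]
hhqqqqP => hhqqqqqP   [P → q P]
hhqqqqqP => hhqqqqqq   [P → q]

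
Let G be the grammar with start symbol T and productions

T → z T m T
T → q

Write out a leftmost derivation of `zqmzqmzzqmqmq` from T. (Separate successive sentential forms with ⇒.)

T ⇒ zTmT ⇒ zqmT ⇒ zqmzTmT ⇒ zqmzqmT ⇒ zqmzqmzTmT ⇒ zqmzqmzzTmTmT ⇒ zqmzqmzzqmTmT ⇒ zqmzqmzzqmqmT ⇒ zqmzqmzzqmqmq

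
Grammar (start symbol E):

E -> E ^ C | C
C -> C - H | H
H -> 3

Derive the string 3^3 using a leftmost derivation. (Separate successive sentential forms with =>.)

E=>E^C=>C^C=>H^C=>3^C=>3^H=>3^3

E => E^C   [E -> E ^ C]
E^C => C^C   [E -> C]
C^C => H^C   [C -> H]
H^C => 3^C   [H -> 3]
3^C => 3^H   [C -> H]
3^H => 3^3   [H -> 3]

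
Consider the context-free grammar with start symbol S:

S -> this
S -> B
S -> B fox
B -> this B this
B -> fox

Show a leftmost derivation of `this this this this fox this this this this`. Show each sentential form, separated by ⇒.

S ⇒ B ⇒ this B this ⇒ this this B this this ⇒ this this this B this this this ⇒ this this this this B this this this this ⇒ this this this this fox this this this this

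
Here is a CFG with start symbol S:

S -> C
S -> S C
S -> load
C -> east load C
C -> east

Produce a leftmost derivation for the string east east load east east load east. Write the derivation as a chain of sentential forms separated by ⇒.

S ⇒ S C ⇒ S C C ⇒ C C C ⇒ east C C ⇒ east east load C C ⇒ east east load east C ⇒ east east load east east load C ⇒ east east load east east load east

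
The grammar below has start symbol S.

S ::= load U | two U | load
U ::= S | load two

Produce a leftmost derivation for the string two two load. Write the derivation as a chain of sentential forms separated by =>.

S => two U => two S => two two U => two two S => two two load

S => two U   [S ::= two U]
two U => two S   [U ::= S]
two S => two two U   [S ::= two U]
two two U => two two S   [U ::= S]
two two S => two two load   [S ::= load]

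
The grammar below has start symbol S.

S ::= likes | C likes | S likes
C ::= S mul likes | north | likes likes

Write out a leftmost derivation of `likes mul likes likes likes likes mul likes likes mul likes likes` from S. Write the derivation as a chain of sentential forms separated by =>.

S => C likes => S mul likes likes => C likes mul likes likes => S mul likes likes mul likes likes => S likes mul likes likes mul likes likes => S likes likes mul likes likes mul likes likes => C likes likes likes mul likes likes mul likes likes => S mul likes likes likes likes mul likes likes mul likes likes => likes mul likes likes likes likes mul likes likes mul likes likes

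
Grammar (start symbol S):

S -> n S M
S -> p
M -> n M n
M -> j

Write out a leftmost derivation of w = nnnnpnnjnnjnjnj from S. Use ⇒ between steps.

S⇒nSM⇒nnSMM⇒nnnSMMM⇒nnnnSMMMM⇒nnnnpMMMM⇒nnnnpnMnMMM⇒nnnnpnnMnnMMM⇒nnnnpnnjnnMMM⇒nnnnpnnjnnjMM⇒nnnnpnnjnnjnMnM⇒nnnnpnnjnnjnjnM⇒nnnnpnnjnnjnjnj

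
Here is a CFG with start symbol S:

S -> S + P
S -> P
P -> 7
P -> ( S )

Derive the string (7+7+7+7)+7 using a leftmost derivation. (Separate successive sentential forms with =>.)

S => S+P => P+P => (S)+P => (S+P)+P => (S+P+P)+P => (S+P+P+P)+P => (P+P+P+P)+P => (7+P+P+P)+P => (7+7+P+P)+P => (7+7+7+P)+P => (7+7+7+7)+P => (7+7+7+7)+7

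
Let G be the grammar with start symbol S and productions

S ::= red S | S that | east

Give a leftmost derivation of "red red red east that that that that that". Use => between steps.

S => S that   [S ::= S that]
S that => S that that   [S ::= S that]
S that that => S that that that   [S ::= S that]
S that that that => red S that that that   [S ::= red S]
red S that that that => red S that that that that   [S ::= S that]
red S that that that that => red red S that that that that   [S ::= red S]
red red S that that that that => red red red S that that that that   [S ::= red S]
red red red S that that that that => red red red S that that that that that   [S ::= S that]
red red red S that that that that that => red red red east that that that that that   [S ::= east]

S => S that => S that that => S that that that => red S that that that => red S that that that that => red red S that that that that => red red red S that that that that => red red red S that that that that that => red red red east that that that that that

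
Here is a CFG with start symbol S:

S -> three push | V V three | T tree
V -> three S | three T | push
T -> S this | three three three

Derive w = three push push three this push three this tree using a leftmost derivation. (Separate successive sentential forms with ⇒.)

S ⇒ T tree ⇒ S this tree ⇒ V V three this tree ⇒ three T V three this tree ⇒ three S this V three this tree ⇒ three V V three this V three this tree ⇒ three push V three this V three this tree ⇒ three push push three this V three this tree ⇒ three push push three this push three this tree

S ⇒ T tree   [S -> T tree]
T tree ⇒ S this tree   [T -> S this]
S this tree ⇒ V V three this tree   [S -> V V three]
V V three this tree ⇒ three T V three this tree   [V -> three T]
three T V three this tree ⇒ three S this V three this tree   [T -> S this]
three S this V three this tree ⇒ three V V three this V three this tree   [S -> V V three]
three V V three this V three this tree ⇒ three push V three this V three this tree   [V -> push]
three push V three this V three this tree ⇒ three push push three this V three this tree   [V -> push]
three push push three this V three this tree ⇒ three push push three this push three this tree   [V -> push]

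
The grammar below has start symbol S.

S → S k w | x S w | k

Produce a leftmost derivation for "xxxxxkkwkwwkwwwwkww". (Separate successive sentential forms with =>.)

S=>xSw=>xSkww=>xxSwkww=>xxxSwwkww=>xxxxSwwwkww=>xxxxSkwwwwkww=>xxxxxSwkwwwwkww=>xxxxxSkwwkwwwwkww=>xxxxxSkwkwwkwwwwkww=>xxxxxkkwkwwkwwwwkww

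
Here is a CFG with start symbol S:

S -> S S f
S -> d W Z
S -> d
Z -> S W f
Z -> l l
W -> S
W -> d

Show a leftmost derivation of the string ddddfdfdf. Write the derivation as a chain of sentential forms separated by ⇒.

S⇒dWZ⇒ddZ⇒ddSWf⇒ddSSfWf⇒ddSSfSfWf⇒dddSfSfWf⇒ddddfSfWf⇒ddddfdfWf⇒ddddfdfdf

S ⇒ dWZ   [S -> d W Z]
dWZ ⇒ ddZ   [W -> d]
ddZ ⇒ ddSWf   [Z -> S W f]
ddSWf ⇒ ddSSfWf   [S -> S S f]
ddSSfWf ⇒ ddSSfSfWf   [S -> S S f]
ddSSfSfWf ⇒ dddSfSfWf   [S -> d]
dddSfSfWf ⇒ ddddfSfWf   [S -> d]
ddddfSfWf ⇒ ddddfdfWf   [S -> d]
ddddfdfWf ⇒ ddddfdfdf   [W -> d]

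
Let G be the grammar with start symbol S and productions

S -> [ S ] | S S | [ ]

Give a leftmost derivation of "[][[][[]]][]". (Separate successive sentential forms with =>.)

S => SS   [S -> S S]
SS => SSS   [S -> S S]
SSS => []SS   [S -> [ ]]
[]SS => [][S]S   [S -> [ S ]]
[][S]S => [][SS]S   [S -> S S]
[][SS]S => [][[]S]S   [S -> [ ]]
[][[]S]S => [][[][S]]S   [S -> [ S ]]
[][[][S]]S => [][[][[]]]S   [S -> [ ]]
[][[][[]]]S => [][[][[]]][]   [S -> [ ]]

S => SS => SSS => []SS => [][S]S => [][SS]S => [][[]S]S => [][[][S]]S => [][[][[]]]S => [][[][[]]][]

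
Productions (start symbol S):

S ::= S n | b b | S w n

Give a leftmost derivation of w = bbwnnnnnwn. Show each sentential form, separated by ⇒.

S ⇒ Swn ⇒ Snwn ⇒ Snnwn ⇒ Snnnwn ⇒ Snnnnwn ⇒ Swnnnnnwn ⇒ bbwnnnnnwn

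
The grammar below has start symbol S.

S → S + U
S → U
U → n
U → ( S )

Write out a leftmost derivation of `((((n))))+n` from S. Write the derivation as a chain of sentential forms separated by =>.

S=>S+U=>U+U=>(S)+U=>(U)+U=>((S))+U=>((U))+U=>(((S)))+U=>(((U)))+U=>((((S))))+U=>((((U))))+U=>((((n))))+U=>((((n))))+n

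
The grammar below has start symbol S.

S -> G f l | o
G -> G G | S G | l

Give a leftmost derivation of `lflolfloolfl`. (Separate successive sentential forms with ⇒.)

S ⇒ Gfl   [S -> G f l]
Gfl ⇒ SGfl   [G -> S G]
SGfl ⇒ GflGfl   [S -> G f l]
GflGfl ⇒ lflGfl   [G -> l]
lflGfl ⇒ lflSGfl   [G -> S G]
lflSGfl ⇒ lflGflGfl   [S -> G f l]
lflGflGfl ⇒ lflSGflGfl   [G -> S G]
lflSGflGfl ⇒ lfloGflGfl   [S -> o]
lfloGflGfl ⇒ lflolflGfl   [G -> l]
lflolflGfl ⇒ lflolflSGfl   [G -> S G]
lflolflSGfl ⇒ lflolfloGfl   [S -> o]
lflolfloGfl ⇒ lflolfloSGfl   [G -> S G]
lflolfloSGfl ⇒ lflolflooGfl   [S -> o]
lflolflooGfl ⇒ lflolfloolfl   [G -> l]

S ⇒ Gfl ⇒ SGfl ⇒ GflGfl ⇒ lflGfl ⇒ lflSGfl ⇒ lflGflGfl ⇒ lflSGflGfl ⇒ lfloGflGfl ⇒ lflolflGfl ⇒ lflolflSGfl ⇒ lflolfloGfl ⇒ lflolfloSGfl ⇒ lflolflooGfl ⇒ lflolfloolfl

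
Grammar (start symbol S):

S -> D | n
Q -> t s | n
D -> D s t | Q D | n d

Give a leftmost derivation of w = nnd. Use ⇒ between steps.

S ⇒ D ⇒ QD ⇒ nD ⇒ nnd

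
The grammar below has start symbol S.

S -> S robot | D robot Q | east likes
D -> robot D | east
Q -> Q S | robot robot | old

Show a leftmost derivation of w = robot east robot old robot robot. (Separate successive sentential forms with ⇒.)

S ⇒ S robot ⇒ S robot robot ⇒ D robot Q robot robot ⇒ robot D robot Q robot robot ⇒ robot east robot Q robot robot ⇒ robot east robot old robot robot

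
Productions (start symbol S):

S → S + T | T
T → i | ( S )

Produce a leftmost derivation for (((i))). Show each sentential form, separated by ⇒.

S⇒T⇒(S)⇒(T)⇒((S))⇒((T))⇒(((S)))⇒(((T)))⇒(((i)))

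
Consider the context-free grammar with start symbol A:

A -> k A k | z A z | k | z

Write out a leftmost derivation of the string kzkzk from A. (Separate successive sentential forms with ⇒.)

A ⇒ kAk ⇒ kzAzk ⇒ kzkzk

A ⇒ kAk   [A -> k A k]
kAk ⇒ kzAzk   [A -> z A z]
kzAzk ⇒ kzkzk   [A -> k]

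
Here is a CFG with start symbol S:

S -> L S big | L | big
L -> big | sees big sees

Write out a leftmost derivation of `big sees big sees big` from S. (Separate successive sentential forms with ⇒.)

S ⇒ L S big   [S -> L S big]
L S big ⇒ big S big   [L -> big]
big S big ⇒ big L big   [S -> L]
big L big ⇒ big sees big sees big   [L -> sees big sees]

S ⇒ L S big ⇒ big S big ⇒ big L big ⇒ big sees big sees big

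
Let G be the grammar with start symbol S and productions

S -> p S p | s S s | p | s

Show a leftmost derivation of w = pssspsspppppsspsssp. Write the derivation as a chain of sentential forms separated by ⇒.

S ⇒ pSp ⇒ psSsp ⇒ pssSssp ⇒ psssSsssp ⇒ pssspSpsssp ⇒ pssspsSspsssp ⇒ pssspssSsspsssp ⇒ pssspsspSpsspsssp ⇒ pssspssppSppsspsssp ⇒ pssspsspppppsspsssp

S ⇒ pSp   [S -> p S p]
pSp ⇒ psSsp   [S -> s S s]
psSsp ⇒ pssSssp   [S -> s S s]
pssSssp ⇒ psssSsssp   [S -> s S s]
psssSsssp ⇒ pssspSpsssp   [S -> p S p]
pssspSpsssp ⇒ pssspsSspsssp   [S -> s S s]
pssspsSspsssp ⇒ pssspssSsspsssp   [S -> s S s]
pssspssSsspsssp ⇒ pssspsspSpsspsssp   [S -> p S p]
pssspsspSpsspsssp ⇒ pssspssppSppsspsssp   [S -> p S p]
pssspssppSppsspsssp ⇒ pssspsspppppsspsssp   [S -> p]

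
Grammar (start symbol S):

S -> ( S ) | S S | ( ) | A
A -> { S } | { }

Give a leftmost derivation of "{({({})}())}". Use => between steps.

S => A   [S -> A]
A => {S}   [A -> { S }]
{S} => {(S)}   [S -> ( S )]
{(S)} => {(SS)}   [S -> S S]
{(SS)} => {(AS)}   [S -> A]
{(AS)} => {({S}S)}   [A -> { S }]
{({S}S)} => {({(S)}S)}   [S -> ( S )]
{({(S)}S)} => {({(A)}S)}   [S -> A]
{({(A)}S)} => {({({})}S)}   [A -> { }]
{({({})}S)} => {({({})}())}   [S -> ( )]

S => A => {S} => {(S)} => {(SS)} => {(AS)} => {({S}S)} => {({(S)}S)} => {({(A)}S)} => {({({})}S)} => {({({})}())}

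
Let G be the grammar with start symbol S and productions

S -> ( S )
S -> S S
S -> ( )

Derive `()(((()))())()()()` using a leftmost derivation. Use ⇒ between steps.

S ⇒ SS ⇒ ()S ⇒ ()SS ⇒ ()SSS ⇒ ()SSSS ⇒ ()(S)SSS ⇒ ()(SS)SSS ⇒ ()((S)S)SSS ⇒ ()(((S))S)SSS ⇒ ()(((()))S)SSS ⇒ ()(((()))())SSS ⇒ ()(((()))())()SS ⇒ ()(((()))())()()S ⇒ ()(((()))())()()()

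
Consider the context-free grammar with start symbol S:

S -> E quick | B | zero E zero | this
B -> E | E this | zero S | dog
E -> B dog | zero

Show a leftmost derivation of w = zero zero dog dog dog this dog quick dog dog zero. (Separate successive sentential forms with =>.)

S => zero E zero => zero B dog zero => zero E dog zero => zero B dog dog zero => zero zero S dog dog zero => zero zero E quick dog dog zero => zero zero B dog quick dog dog zero => zero zero E this dog quick dog dog zero => zero zero B dog this dog quick dog dog zero => zero zero E dog this dog quick dog dog zero => zero zero B dog dog this dog quick dog dog zero => zero zero dog dog dog this dog quick dog dog zero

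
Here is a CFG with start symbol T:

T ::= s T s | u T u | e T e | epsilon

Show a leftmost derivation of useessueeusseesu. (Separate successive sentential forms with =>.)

T => uTu => usTsu => useTesu => useeTeesu => useesTseesu => useessTsseesu => useessuTusseesu => useessueTeusseesu => useessueeusseesu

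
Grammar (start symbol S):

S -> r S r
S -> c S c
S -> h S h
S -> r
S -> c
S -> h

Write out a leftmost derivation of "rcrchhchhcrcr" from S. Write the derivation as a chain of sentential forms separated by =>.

S => rSr   [S -> r S r]
rSr => rcScr   [S -> c S c]
rcScr => rcrSrcr   [S -> r S r]
rcrSrcr => rcrcScrcr   [S -> c S c]
rcrcScrcr => rcrchShcrcr   [S -> h S h]
rcrchShcrcr => rcrchhShhcrcr   [S -> h S h]
rcrchhShhcrcr => rcrchhchhcrcr   [S -> c]

S => rSr => rcScr => rcrSrcr => rcrcScrcr => rcrchShcrcr => rcrchhShhcrcr => rcrchhchhcrcr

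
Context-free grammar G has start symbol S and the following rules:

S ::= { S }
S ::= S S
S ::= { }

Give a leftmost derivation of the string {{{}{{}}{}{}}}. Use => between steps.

S => {S} => {{S}} => {{SS}} => {{SSS}} => {{{}SS}} => {{{}SSS}} => {{{}{S}SS}} => {{{}{{}}SS}} => {{{}{{}}{}S}} => {{{}{{}}{}{}}}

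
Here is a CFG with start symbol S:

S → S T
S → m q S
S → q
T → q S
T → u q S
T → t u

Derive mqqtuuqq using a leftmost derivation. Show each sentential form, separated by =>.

S=>ST=>mqST=>mqSTT=>mqqTT=>mqqtuT=>mqqtuuqS=>mqqtuuqq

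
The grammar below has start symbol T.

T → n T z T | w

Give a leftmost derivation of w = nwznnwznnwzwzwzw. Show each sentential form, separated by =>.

T=>nTzT=>nwzT=>nwznTzT=>nwznnTzTzT=>nwznnwzTzT=>nwznnwznTzTzT=>nwznnwznnTzTzTzT=>nwznnwznnwzTzTzT=>nwznnwznnwzwzTzT=>nwznnwznnwzwzwzT=>nwznnwznnwzwzwzw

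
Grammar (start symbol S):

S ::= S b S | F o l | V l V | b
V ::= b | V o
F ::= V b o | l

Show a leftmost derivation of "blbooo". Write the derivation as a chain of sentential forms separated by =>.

S=>VlV=>blV=>blVo=>blVoo=>blVooo=>blbooo

S => VlV   [S ::= V l V]
VlV => blV   [V ::= b]
blV => blVo   [V ::= V o]
blVo => blVoo   [V ::= V o]
blVoo => blVooo   [V ::= V o]
blVooo => blbooo   [V ::= b]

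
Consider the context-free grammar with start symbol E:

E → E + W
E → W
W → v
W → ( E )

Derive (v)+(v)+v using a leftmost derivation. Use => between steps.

E => E+W => E+W+W => W+W+W => (E)+W+W => (W)+W+W => (v)+W+W => (v)+(E)+W => (v)+(W)+W => (v)+(v)+W => (v)+(v)+v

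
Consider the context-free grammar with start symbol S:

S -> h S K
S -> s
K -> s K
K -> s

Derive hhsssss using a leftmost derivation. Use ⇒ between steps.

S ⇒ hSK   [S -> h S K]
hSK ⇒ hhSKK   [S -> h S K]
hhSKK ⇒ hhsKK   [S -> s]
hhsKK ⇒ hhssK   [K -> s]
hhssK ⇒ hhsssK   [K -> s K]
hhsssK ⇒ hhssssK   [K -> s K]
hhssssK ⇒ hhsssss   [K -> s]

S ⇒ hSK ⇒ hhSKK ⇒ hhsKK ⇒ hhssK ⇒ hhsssK ⇒ hhssssK ⇒ hhsssss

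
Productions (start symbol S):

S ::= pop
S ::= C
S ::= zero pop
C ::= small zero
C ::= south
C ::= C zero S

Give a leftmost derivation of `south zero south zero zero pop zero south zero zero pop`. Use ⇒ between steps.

S ⇒ C   [S ::= C]
C ⇒ C zero S   [C ::= C zero S]
C zero S ⇒ C zero S zero S   [C ::= C zero S]
C zero S zero S ⇒ south zero S zero S   [C ::= south]
south zero S zero S ⇒ south zero C zero S   [S ::= C]
south zero C zero S ⇒ south zero C zero S zero S   [C ::= C zero S]
south zero C zero S zero S ⇒ south zero south zero S zero S   [C ::= south]
south zero south zero S zero S ⇒ south zero south zero zero pop zero S   [S ::= zero pop]
south zero south zero zero pop zero S ⇒ south zero south zero zero pop zero C   [S ::= C]
south zero south zero zero pop zero C ⇒ south zero south zero zero pop zero C zero S   [C ::= C zero S]
south zero south zero zero pop zero C zero S ⇒ south zero south zero zero pop zero south zero S   [C ::= south]
south zero south zero zero pop zero south zero S ⇒ south zero south zero zero pop zero south zero zero pop   [S ::= zero pop]

S ⇒ C ⇒ C zero S ⇒ C zero S zero S ⇒ south zero S zero S ⇒ south zero C zero S ⇒ south zero C zero S zero S ⇒ south zero south zero S zero S ⇒ south zero south zero zero pop zero S ⇒ south zero south zero zero pop zero C ⇒ south zero south zero zero pop zero C zero S ⇒ south zero south zero zero pop zero south zero S ⇒ south zero south zero zero pop zero south zero zero pop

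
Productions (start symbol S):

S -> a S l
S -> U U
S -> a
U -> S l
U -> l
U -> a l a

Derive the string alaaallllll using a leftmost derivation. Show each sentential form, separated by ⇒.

S ⇒ UU ⇒ SlU ⇒ aSllU ⇒ aUUllU ⇒ alUllU ⇒ alSlllU ⇒ alaSllllU ⇒ alaaSlllllU ⇒ alaaalllllU ⇒ alaaallllll

S ⇒ UU   [S -> U U]
UU ⇒ SlU   [U -> S l]
SlU ⇒ aSllU   [S -> a S l]
aSllU ⇒ aUUllU   [S -> U U]
aUUllU ⇒ alUllU   [U -> l]
alUllU ⇒ alSlllU   [U -> S l]
alSlllU ⇒ alaSllllU   [S -> a S l]
alaSllllU ⇒ alaaSlllllU   [S -> a S l]
alaaSlllllU ⇒ alaaalllllU   [S -> a]
alaaalllllU ⇒ alaaallllll   [U -> l]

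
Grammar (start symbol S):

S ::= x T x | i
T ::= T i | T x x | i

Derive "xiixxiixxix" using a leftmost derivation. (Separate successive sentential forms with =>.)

S => xTx   [S ::= x T x]
xTx => xTix   [T ::= T i]
xTix => xTxxix   [T ::= T x x]
xTxxix => xTixxix   [T ::= T i]
xTixxix => xTiixxix   [T ::= T i]
xTiixxix => xTxxiixxix   [T ::= T x x]
xTxxiixxix => xTixxiixxix   [T ::= T i]
xTixxiixxix => xiixxiixxix   [T ::= i]

S => xTx => xTix => xTxxix => xTixxix => xTiixxix => xTxxiixxix => xTixxiixxix => xiixxiixxix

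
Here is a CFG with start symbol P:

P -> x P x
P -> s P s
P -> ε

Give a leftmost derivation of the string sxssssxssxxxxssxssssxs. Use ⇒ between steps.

P ⇒ sPs   [P -> s P s]
sPs ⇒ sxPxs   [P -> x P x]
sxPxs ⇒ sxsPsxs   [P -> s P s]
sxsPsxs ⇒ sxssPssxs   [P -> s P s]
sxssPssxs ⇒ sxsssPsssxs   [P -> s P s]
sxsssPsssxs ⇒ sxssssPssssxs   [P -> s P s]
sxssssPssssxs ⇒ sxssssxPxssssxs   [P -> x P x]
sxssssxPxssssxs ⇒ sxssssxsPsxssssxs   [P -> s P s]
sxssssxsPsxssssxs ⇒ sxssssxssPssxssssxs   [P -> s P s]
sxssssxssPssxssssxs ⇒ sxssssxssxPxssxssssxs   [P -> x P x]
sxssssxssxPxssxssssxs ⇒ sxssssxssxxPxxssxssssxs   [P -> x P x]
sxssssxssxxPxxssxssssxs ⇒ sxssssxssxxxxssxssssxs   [P -> ε]

P ⇒ sPs ⇒ sxPxs ⇒ sxsPsxs ⇒ sxssPssxs ⇒ sxsssPsssxs ⇒ sxssssPssssxs ⇒ sxssssxPxssssxs ⇒ sxssssxsPsxssssxs ⇒ sxssssxssPssxssssxs ⇒ sxssssxssxPxssxssssxs ⇒ sxssssxssxxPxxssxssssxs ⇒ sxssssxssxxxxssxssssxs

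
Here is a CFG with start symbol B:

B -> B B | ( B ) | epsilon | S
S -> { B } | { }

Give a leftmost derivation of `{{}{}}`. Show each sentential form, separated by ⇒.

B⇒S⇒{B}⇒{BB}⇒{BBB}⇒{SBB}⇒{{B}BB}⇒{{}BB}⇒{{}SB}⇒{{}{}B}⇒{{}{}}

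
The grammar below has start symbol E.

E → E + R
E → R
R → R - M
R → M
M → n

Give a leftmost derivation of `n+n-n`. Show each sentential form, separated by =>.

E => E+R   [E → E + R]
E+R => R+R   [E → R]
R+R => M+R   [R → M]
M+R => n+R   [M → n]
n+R => n+R-M   [R → R - M]
n+R-M => n+M-M   [R → M]
n+M-M => n+n-M   [M → n]
n+n-M => n+n-n   [M → n]

E=>E+R=>R+R=>M+R=>n+R=>n+R-M=>n+M-M=>n+n-M=>n+n-n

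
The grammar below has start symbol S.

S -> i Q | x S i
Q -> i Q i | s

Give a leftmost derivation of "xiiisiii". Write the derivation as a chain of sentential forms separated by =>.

S => xSi => xiQi => xiiQii => xiiiQiii => xiiisiii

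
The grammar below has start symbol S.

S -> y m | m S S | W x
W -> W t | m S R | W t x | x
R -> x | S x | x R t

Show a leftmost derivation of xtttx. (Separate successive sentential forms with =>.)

S => Wx => Wtx => Wttx => Wtttx => xtttx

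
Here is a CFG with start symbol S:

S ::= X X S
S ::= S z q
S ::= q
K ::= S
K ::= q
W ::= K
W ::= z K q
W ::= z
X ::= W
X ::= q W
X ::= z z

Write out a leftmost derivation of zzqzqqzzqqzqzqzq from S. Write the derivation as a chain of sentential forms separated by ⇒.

S ⇒ Szq   [S ::= S z q]
Szq ⇒ XXSzq   [S ::= X X S]
XXSzq ⇒ zzXSzq   [X ::= z z]
zzXSzq ⇒ zzqWSzq   [X ::= q W]
zzqWSzq ⇒ zzqzKqSzq   [W ::= z K q]
zzqzKqSzq ⇒ zzqzqqSzq   [K ::= q]
zzqzqqSzq ⇒ zzqzqqSzqzq   [S ::= S z q]
zzqzqqSzqzq ⇒ zzqzqqXXSzqzq   [S ::= X X S]
zzqzqqXXSzqzq ⇒ zzqzqqzzXSzqzq   [X ::= z z]
zzqzqqzzXSzqzq ⇒ zzqzqqzzWSzqzq   [X ::= W]
zzqzqqzzWSzqzq ⇒ zzqzqqzzKSzqzq   [W ::= K]
zzqzqqzzKSzqzq ⇒ zzqzqqzzqSzqzq   [K ::= q]
zzqzqqzzqSzqzq ⇒ zzqzqqzzqSzqzqzq   [S ::= S z q]
zzqzqqzzqSzqzqzq ⇒ zzqzqqzzqqzqzqzq   [S ::= q]

S⇒Szq⇒XXSzq⇒zzXSzq⇒zzqWSzq⇒zzqzKqSzq⇒zzqzqqSzq⇒zzqzqqSzqzq⇒zzqzqqXXSzqzq⇒zzqzqqzzXSzqzq⇒zzqzqqzzWSzqzq⇒zzqzqqzzKSzqzq⇒zzqzqqzzqSzqzq⇒zzqzqqzzqSzqzqzq⇒zzqzqqzzqqzqzqzq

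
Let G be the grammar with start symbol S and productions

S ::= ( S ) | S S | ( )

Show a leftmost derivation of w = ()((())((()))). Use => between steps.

S => SS => ()S => ()(S) => ()(SS) => ()((S)S) => ()((())S) => ()((())(S)) => ()((())((S))) => ()((())((())))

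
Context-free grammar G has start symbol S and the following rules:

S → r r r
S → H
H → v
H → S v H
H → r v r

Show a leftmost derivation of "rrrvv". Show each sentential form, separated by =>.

S => H => SvH => rrrvH => rrrvv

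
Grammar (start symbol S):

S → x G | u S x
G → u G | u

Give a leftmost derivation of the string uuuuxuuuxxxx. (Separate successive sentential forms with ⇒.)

S ⇒ uSx   [S → u S x]
uSx ⇒ uuSxx   [S → u S x]
uuSxx ⇒ uuuSxxx   [S → u S x]
uuuSxxx ⇒ uuuuSxxxx   [S → u S x]
uuuuSxxxx ⇒ uuuuxGxxxx   [S → x G]
uuuuxGxxxx ⇒ uuuuxuGxxxx   [G → u G]
uuuuxuGxxxx ⇒ uuuuxuuGxxxx   [G → u G]
uuuuxuuGxxxx ⇒ uuuuxuuuxxxx   [G → u]

S ⇒ uSx ⇒ uuSxx ⇒ uuuSxxx ⇒ uuuuSxxxx ⇒ uuuuxGxxxx ⇒ uuuuxuGxxxx ⇒ uuuuxuuGxxxx ⇒ uuuuxuuuxxxx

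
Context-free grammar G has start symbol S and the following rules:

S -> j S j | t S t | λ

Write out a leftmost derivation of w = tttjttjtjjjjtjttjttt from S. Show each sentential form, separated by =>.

S => tSt => ttStt => tttSttt => tttjSjttt => tttjtStjttt => tttjttSttjttt => tttjttjSjttjttt => tttjttjtStjttjttt => tttjttjtjSjtjttjttt => tttjttjtjjSjjtjttjttt => tttjttjtjjjjtjttjttt

S => tSt   [S -> t S t]
tSt => ttStt   [S -> t S t]
ttStt => tttSttt   [S -> t S t]
tttSttt => tttjSjttt   [S -> j S j]
tttjSjttt => tttjtStjttt   [S -> t S t]
tttjtStjttt => tttjttSttjttt   [S -> t S t]
tttjttSttjttt => tttjttjSjttjttt   [S -> j S j]
tttjttjSjttjttt => tttjttjtStjttjttt   [S -> t S t]
tttjttjtStjttjttt => tttjttjtjSjtjttjttt   [S -> j S j]
tttjttjtjSjtjttjttt => tttjttjtjjSjjtjttjttt   [S -> j S j]
tttjttjtjjSjjtjttjttt => tttjttjtjjjjtjttjttt   [S -> λ]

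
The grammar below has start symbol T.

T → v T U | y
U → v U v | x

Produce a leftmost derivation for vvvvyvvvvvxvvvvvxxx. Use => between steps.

T => vTU => vvTUU => vvvTUUU => vvvvTUUUU => vvvvyUUUU => vvvvyvUvUUU => vvvvyvvUvvUUU => vvvvyvvvUvvvUUU => vvvvyvvvvUvvvvUUU => vvvvyvvvvvUvvvvvUUU => vvvvyvvvvvxvvvvvUUU => vvvvyvvvvvxvvvvvxUU => vvvvyvvvvvxvvvvvxxU => vvvvyvvvvvxvvvvvxxx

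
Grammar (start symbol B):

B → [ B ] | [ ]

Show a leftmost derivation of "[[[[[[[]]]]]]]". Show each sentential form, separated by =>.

B => [B]   [B → [ B ]]
[B] => [[B]]   [B → [ B ]]
[[B]] => [[[B]]]   [B → [ B ]]
[[[B]]] => [[[[B]]]]   [B → [ B ]]
[[[[B]]]] => [[[[[B]]]]]   [B → [ B ]]
[[[[[B]]]]] => [[[[[[B]]]]]]   [B → [ B ]]
[[[[[[B]]]]]] => [[[[[[[]]]]]]]   [B → [ ]]

B => [B] => [[B]] => [[[B]]] => [[[[B]]]] => [[[[[B]]]]] => [[[[[[B]]]]]] => [[[[[[[]]]]]]]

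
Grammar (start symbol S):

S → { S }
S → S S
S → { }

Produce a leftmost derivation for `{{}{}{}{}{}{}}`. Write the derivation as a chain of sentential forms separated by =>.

S => {S} => {SS} => {SSS} => {SSSS} => {SSSSS} => {{}SSSS} => {{}SSSSS} => {{}{}SSSS} => {{}{}{}SSS} => {{}{}{}{}SS} => {{}{}{}{}{}S} => {{}{}{}{}{}{}}

S => {S}   [S → { S }]
{S} => {SS}   [S → S S]
{SS} => {SSS}   [S → S S]
{SSS} => {SSSS}   [S → S S]
{SSSS} => {SSSSS}   [S → S S]
{SSSSS} => {{}SSSS}   [S → { }]
{{}SSSS} => {{}SSSSS}   [S → S S]
{{}SSSSS} => {{}{}SSSS}   [S → { }]
{{}{}SSSS} => {{}{}{}SSS}   [S → { }]
{{}{}{}SSS} => {{}{}{}{}SS}   [S → { }]
{{}{}{}{}SS} => {{}{}{}{}{}S}   [S → { }]
{{}{}{}{}{}S} => {{}{}{}{}{}{}}   [S → { }]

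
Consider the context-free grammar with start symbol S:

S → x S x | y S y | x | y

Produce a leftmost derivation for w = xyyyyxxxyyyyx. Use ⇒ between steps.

S ⇒ xSx   [S → x S x]
xSx ⇒ xySyx   [S → y S y]
xySyx ⇒ xyySyyx   [S → y S y]
xyySyyx ⇒ xyyySyyyx   [S → y S y]
xyyySyyyx ⇒ xyyyySyyyyx   [S → y S y]
xyyyySyyyyx ⇒ xyyyyxSxyyyyx   [S → x S x]
xyyyyxSxyyyyx ⇒ xyyyyxxxyyyyx   [S → x]

S⇒xSx⇒xySyx⇒xyySyyx⇒xyyySyyyx⇒xyyyySyyyyx⇒xyyyyxSxyyyyx⇒xyyyyxxxyyyyx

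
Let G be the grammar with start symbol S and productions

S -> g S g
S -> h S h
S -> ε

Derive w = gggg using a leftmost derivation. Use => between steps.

S => gSg   [S -> g S g]
gSg => ggSgg   [S -> g S g]
ggSgg => gggg   [S -> ε]

S=>gSg=>ggSgg=>gggg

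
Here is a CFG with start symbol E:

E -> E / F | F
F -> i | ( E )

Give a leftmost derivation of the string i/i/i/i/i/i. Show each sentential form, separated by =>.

E => E/F => E/F/F => E/F/F/F => E/F/F/F/F => E/F/F/F/F/F => F/F/F/F/F/F => i/F/F/F/F/F => i/i/F/F/F/F => i/i/i/F/F/F => i/i/i/i/F/F => i/i/i/i/i/F => i/i/i/i/i/i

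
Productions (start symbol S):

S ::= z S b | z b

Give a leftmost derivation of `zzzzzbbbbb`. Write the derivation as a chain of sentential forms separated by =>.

S => zSb   [S ::= z S b]
zSb => zzSbb   [S ::= z S b]
zzSbb => zzzSbbb   [S ::= z S b]
zzzSbbb => zzzzSbbbb   [S ::= z S b]
zzzzSbbbb => zzzzzbbbbb   [S ::= z b]

S => zSb => zzSbb => zzzSbbb => zzzzSbbbb => zzzzzbbbbb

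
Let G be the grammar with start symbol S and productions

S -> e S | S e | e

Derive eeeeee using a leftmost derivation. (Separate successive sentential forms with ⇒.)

S⇒eS⇒eeS⇒eeSe⇒eeeSe⇒eeeSee⇒eeeeee

S ⇒ eS   [S -> e S]
eS ⇒ eeS   [S -> e S]
eeS ⇒ eeSe   [S -> S e]
eeSe ⇒ eeeSe   [S -> e S]
eeeSe ⇒ eeeSee   [S -> S e]
eeeSee ⇒ eeeeee   [S -> e]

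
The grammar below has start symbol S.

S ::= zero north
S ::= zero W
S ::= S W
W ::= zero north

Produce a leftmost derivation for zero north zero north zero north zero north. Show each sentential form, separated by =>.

S => S W   [S ::= S W]
S W => S W W   [S ::= S W]
S W W => S W W W   [S ::= S W]
S W W W => zero north W W W   [S ::= zero north]
zero north W W W => zero north zero north W W   [W ::= zero north]
zero north zero north W W => zero north zero north zero north W   [W ::= zero north]
zero north zero north zero north W => zero north zero north zero north zero north   [W ::= zero north]

S => S W => S W W => S W W W => zero north W W W => zero north zero north W W => zero north zero north zero north W => zero north zero north zero north zero north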